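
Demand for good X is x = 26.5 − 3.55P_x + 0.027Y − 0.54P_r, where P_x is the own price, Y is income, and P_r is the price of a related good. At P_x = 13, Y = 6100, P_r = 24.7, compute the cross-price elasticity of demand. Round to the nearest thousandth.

-0.101

Evaluating quantity at (P_x, Y, P_r) gives x = 26.5 − 3.55(13) + 0.027(6100) − 0.54(24.7) = 26.5 − 46.15 + 164.7 − 13.338 = 131.712.
∂x/∂P_r = −0.54, so E_xy = -0.54·(24.7/131.712) ≈ -0.101.
E_xy < 0: the goods are complements.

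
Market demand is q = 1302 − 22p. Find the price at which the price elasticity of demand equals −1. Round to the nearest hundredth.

For linear demand q = a − bp, E = −bp/(a − bp). |E| = 1 ⇒ bp = a − bp ⇒ p = a/(2b).
p = 1302/(2·22) ≈ 29.59.

29.59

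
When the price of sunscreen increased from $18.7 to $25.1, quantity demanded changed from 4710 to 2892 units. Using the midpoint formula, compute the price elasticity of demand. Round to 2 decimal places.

%ΔQ = (2892 − 4710)/[(4710 + 2892)/2] = -1818/3801 ≈ -0.4783.
%Δp = (25.1 − 18.7)/[(18.7 + 25.1)/2] = 6.4/21.9 ≈ 0.2922.
Arc elasticity E = %ΔQ/%Δp ≈ -0.4783/0.2922 ≈ -1.64.
|E| > 1: demand is elastic over this range.

-1.64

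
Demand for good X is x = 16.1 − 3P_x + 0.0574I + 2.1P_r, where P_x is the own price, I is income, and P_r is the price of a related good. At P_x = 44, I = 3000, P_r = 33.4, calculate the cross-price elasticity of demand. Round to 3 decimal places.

0.555

First evaluate x: 16.1 − 3(44) + 0.0574(3000) + 2.1(33.4) = 16.1 − 132 + 172.2 + 70.14 = 126.44.
∂x/∂P_r = +2.1, so E_xy = 2.1·(33.4/126.44) ≈ 0.555.
E_xy > 0: the goods are substitutes.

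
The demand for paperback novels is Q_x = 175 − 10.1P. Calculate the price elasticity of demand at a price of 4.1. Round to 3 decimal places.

-0.310

At P = 4.1, Q_x = 133.59.
dQ_x/dP = −10.1.
Point elasticity E = (dQ_x/dP)·(P/Q_x) = -10.1 × 4.1/133.59 ≈ -0.310.
|E| < 1, so demand is inelastic at this price.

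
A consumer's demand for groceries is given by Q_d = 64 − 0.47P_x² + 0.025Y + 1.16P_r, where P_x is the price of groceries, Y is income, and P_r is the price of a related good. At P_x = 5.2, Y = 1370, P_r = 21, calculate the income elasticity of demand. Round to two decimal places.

First evaluate Q_d: 64 − 0.47(5.2)² + 0.025(1370) + 1.16(21) = 64 − 12.7088 + 34.25 + 24.36 = 109.9012.
∂Q_d/∂Y = +0.025, so E_I = 0.025·(1370/109.9012) ≈ 0.31.
E_I ∈ (0,1): normal good (necessity).

0.31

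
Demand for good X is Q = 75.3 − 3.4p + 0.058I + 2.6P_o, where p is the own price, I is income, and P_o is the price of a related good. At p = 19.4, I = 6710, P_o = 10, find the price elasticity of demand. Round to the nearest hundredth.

-0.16

At the given point, Q = 75.3 − 3.4(19.4) + 0.058(6710) + 2.6(10) = 75.3 − 65.96 + 389.18 + 26 = 424.52.
∂Q/∂p = −3.4, so E_p = (−3.4)·(19.4/424.52) ≈ -0.16.
|E_p| < 1: demand is inelastic.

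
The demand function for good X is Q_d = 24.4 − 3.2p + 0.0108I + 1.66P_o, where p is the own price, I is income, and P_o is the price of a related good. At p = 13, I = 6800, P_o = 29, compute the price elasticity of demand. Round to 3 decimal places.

First evaluate Q_d: 24.4 − 3.2(13) + 0.0108(6800) + 1.66(29) = 24.4 − 41.6 + 73.44 + 48.14 = 104.38.
∂Q_d/∂p = −3.2, so E_p = (−3.2)·(13/104.38) ≈ -0.399.
|E_p| < 1: demand is inelastic.

-0.399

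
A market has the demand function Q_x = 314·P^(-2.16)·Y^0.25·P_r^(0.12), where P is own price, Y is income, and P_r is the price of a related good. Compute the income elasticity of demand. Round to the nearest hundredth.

0.25

For a Cobb–Douglas (constant-elasticity) form Q_x = A·Y^α·…, the elasticity with respect to Y equals the exponent α at every point.
Here the exponent on Y is 0.25, so the income elasticity of demand is 0.25.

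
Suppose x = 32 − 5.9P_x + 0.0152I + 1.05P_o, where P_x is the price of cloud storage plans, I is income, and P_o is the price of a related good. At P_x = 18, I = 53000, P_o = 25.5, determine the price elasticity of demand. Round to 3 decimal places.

-0.140

Evaluating quantity at (P_x, I, P_o) gives x = 32 − 5.9(18) + 0.0152(53000) + 1.05(25.5) = 32 − 106.2 + 805.6 + 26.775 = 758.175.
∂x/∂P_x = −5.9, so E_p = (−5.9)·(18/758.175) ≈ -0.140.
|E_p| < 1: demand is inelastic.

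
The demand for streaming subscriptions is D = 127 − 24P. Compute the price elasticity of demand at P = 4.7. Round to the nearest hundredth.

At P = 4.7, D = 14.2.
dD/dP = −24.
Point elasticity E = (dD/dP)·(P/D) = -24 × 4.7/14.2 ≈ -7.94.
|E| > 1, so demand is elastic at this price.

-7.94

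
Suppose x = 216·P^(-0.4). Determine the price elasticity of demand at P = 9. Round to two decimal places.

-0.40

For a Cobb–Douglas (constant-elasticity) form x = A·P^α·…, the elasticity with respect to P equals the exponent α at every point.
Here the exponent on P is -0.4, so the price elasticity of demand is -0.40.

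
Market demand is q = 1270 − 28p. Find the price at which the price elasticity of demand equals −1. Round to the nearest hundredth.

22.68

For linear demand q = a − bp, E = −bp/(a − bp). |E| = 1 ⇒ bp = a − bp ⇒ p = a/(2b).
p = 1270/(2·28) ≈ 22.68.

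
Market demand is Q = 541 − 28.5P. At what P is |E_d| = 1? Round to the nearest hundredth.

9.49

For linear demand Q = a − bP, E = −bP/(a − bP). |E| = 1 ⇒ bP = a − bP ⇒ P = a/(2b).
P = 541/(2·28.5) ≈ 9.49.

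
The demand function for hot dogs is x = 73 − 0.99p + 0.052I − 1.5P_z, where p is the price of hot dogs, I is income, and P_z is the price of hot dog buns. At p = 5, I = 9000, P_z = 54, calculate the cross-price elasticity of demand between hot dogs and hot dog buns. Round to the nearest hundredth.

At the given point, x = 73 − 0.99(5) + 0.052(9000) − 1.5(54) = 73 − 4.95 + 468 − 81 = 455.05.
∂x/∂P_z = −1.5, so E_xy = -1.5·(54/455.05) ≈ -0.18.
E_xy < 0: the goods are complements.

-0.18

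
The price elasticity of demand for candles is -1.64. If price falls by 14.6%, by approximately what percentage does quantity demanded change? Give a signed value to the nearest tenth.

%ΔQ ≈ E × %ΔP = (-1.64) × (-14.6%) ≈ 23.9%.

23.9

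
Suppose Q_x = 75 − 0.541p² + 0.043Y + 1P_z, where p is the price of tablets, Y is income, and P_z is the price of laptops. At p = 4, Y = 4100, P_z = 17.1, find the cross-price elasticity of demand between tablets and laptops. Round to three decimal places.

0.066

At the given point, Q_x = 75 − 0.541(4)² + 0.043(4100) + 1(17.1) = 75 − 8.656 + 176.3 + 17.1 = 259.744.
∂Q_x/∂P_z = +1, so E_xy = 1·(17.1/259.744) ≈ 0.066.
E_xy > 0: the goods are substitutes.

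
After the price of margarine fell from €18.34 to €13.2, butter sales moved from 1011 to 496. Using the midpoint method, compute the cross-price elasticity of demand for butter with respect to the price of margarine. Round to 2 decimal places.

2.10

%ΔQ_x = (496 − 1011)/[(1011+496)/2] = -515/753.5 ≈ -0.6835.
%ΔP_y = (13.2 − 18.34)/[(18.34+13.2)/2] ≈ -0.3259.
E_xy = -0.6835/-0.3259 ≈ 2.10.
E_xy > 0, so butter and margarine are substitutes.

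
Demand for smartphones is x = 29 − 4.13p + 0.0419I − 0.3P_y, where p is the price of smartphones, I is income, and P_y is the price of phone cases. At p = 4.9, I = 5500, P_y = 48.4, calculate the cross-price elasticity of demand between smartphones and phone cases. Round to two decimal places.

-0.06

First evaluate x: 29 − 4.13(4.9) + 0.0419(5500) − 0.3(48.4) = 29 − 20.237 + 230.45 − 14.52 = 224.693.
∂x/∂P_y = −0.3, so E_xy = -0.3·(48.4/224.693) ≈ -0.06.
E_xy < 0: the goods are complements.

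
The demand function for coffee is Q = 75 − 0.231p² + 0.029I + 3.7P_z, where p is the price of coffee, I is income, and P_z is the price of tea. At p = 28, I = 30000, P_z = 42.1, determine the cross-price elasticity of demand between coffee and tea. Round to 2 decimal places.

0.17

Q = 75 − 0.231(28)² + 0.029(30000) + 3.7(42.1) = 75 − 181.104 + 870 + 155.77 = 919.666.
∂Q/∂P_z = +3.7, so E_xy = 3.7·(42.1/919.666) ≈ 0.17.
E_xy > 0: the goods are substitutes.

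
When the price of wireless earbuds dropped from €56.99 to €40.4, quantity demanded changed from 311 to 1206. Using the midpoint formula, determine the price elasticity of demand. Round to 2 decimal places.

-3.46

%Δq = (1206 − 311)/[(311 + 1206)/2] = 895/758.5 ≈ 1.1800.
%ΔP = (40.4 − 56.99)/[(56.99 + 40.4)/2] = -16.59/48.695 ≈ -0.3407.
Arc elasticity E = %Δq/%ΔP ≈ 1.1800/-0.3407 ≈ -3.46.
|E| > 1: demand is elastic over this range.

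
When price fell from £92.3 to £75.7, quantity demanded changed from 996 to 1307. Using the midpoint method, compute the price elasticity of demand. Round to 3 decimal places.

%Δq = (1307 − 996)/[(996 + 1307)/2] = 311/1151.5 ≈ 0.2701.
%Δp = (75.7 − 92.3)/[(92.3 + 75.7)/2] = -16.6/84 ≈ -0.1976.
Arc elasticity E = %Δq/%Δp ≈ 0.2701/-0.1976 ≈ -1.367.
|E| > 1: demand is elastic over this range.

-1.367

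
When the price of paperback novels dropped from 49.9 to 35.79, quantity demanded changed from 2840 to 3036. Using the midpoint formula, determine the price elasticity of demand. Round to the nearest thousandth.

%ΔQ = (3036 − 2840)/[(2840 + 3036)/2] = 196/2938 ≈ 0.0667.
%Δp = (35.79 − 49.9)/[(49.9 + 35.79)/2] = -14.11/42.845 ≈ -0.3293.
Arc elasticity E = %ΔQ/%Δp ≈ 0.0667/-0.3293 ≈ -0.203.
|E| < 1: demand is inelastic over this range.

-0.203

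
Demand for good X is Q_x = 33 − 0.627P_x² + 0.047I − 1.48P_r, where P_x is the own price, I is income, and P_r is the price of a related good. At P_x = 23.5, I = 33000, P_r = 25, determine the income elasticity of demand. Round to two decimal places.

1.29

Substituting, Q_x = 33 − 0.627(23.5)² + 0.047(33000) − 1.48(25) = 33 − 346.2608 + 1551 − 37 = 1200.7393.
∂Q_x/∂I = +0.047, so E_I = 0.047·(33000/1200.7393) ≈ 1.29.
E_I > 1: normal good (luxury).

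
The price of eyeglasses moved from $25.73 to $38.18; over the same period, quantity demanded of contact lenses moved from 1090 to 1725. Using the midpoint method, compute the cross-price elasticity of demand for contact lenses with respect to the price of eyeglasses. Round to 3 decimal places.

1.158

%ΔQ_x = (1725 − 1090)/[(1090+1725)/2] = 635/1407.5 ≈ 0.4512.
%ΔP_y = (38.18 − 25.73)/[(25.73+38.18)/2] ≈ 0.3896.
E_xy = 0.4512/0.3896 ≈ 1.158.
E_xy > 0, so contact lenses and eyeglasses are substitutes.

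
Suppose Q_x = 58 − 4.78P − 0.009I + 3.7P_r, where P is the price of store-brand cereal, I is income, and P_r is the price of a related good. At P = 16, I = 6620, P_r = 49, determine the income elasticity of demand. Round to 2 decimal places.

-0.58

First evaluate Q_x: 58 − 4.78(16) − 0.009(6620) + 3.7(49) = 58 − 76.48 − 59.58 + 181.3 = 103.24.
∂Q_x/∂I = −0.009, so E_I = -0.009·(6620/103.24) ≈ -0.58.
E_I < 0: inferior good.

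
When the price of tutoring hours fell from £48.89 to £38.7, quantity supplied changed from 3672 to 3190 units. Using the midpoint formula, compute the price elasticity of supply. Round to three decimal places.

0.604

%Δq = (3190 − 3672)/[(3672 + 3190)/2] = -482/3431 ≈ -0.1405.
%ΔP = (38.7 − 48.89)/[(48.89 + 38.7)/2] = -10.19/43.795 ≈ -0.2327.
Arc elasticity E = %Δq/%ΔP ≈ -0.1405/-0.2327 ≈ 0.604.
|E| < 1: supply is inelastic over this range.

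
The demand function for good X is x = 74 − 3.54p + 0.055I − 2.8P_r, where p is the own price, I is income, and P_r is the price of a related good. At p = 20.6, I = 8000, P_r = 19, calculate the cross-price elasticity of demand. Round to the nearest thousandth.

-0.137

Substituting, x = 74 − 3.54(20.6) + 0.055(8000) − 2.8(19) = 74 − 72.924 + 440 − 53.2 = 387.876.
∂x/∂P_r = −2.8, so E_xy = -2.8·(19/387.876) ≈ -0.137.
E_xy < 0: the goods are complements.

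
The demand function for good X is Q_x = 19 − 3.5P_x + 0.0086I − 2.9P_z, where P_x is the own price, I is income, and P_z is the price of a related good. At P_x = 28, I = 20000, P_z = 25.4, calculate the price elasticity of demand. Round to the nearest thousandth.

-5.067

First evaluate Q_x: 19 − 3.5(28) + 0.0086(20000) − 2.9(25.4) = 19 − 98 + 172 − 73.66 = 19.34.
∂Q_x/∂P_x = −3.5, so E_p = (−3.5)·(28/19.34) ≈ -5.067.
|E_p| > 1: demand is elastic.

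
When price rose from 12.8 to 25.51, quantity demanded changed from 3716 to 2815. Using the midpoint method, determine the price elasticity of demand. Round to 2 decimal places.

%Δq = (2815 − 3716)/[(3716 + 2815)/2] = -901/3265.5 ≈ -0.2759.
%ΔP = (25.51 − 12.8)/[(12.8 + 25.51)/2] = 12.71/19.155 ≈ 0.6635.
Arc elasticity E = %Δq/%ΔP ≈ -0.2759/0.6635 ≈ -0.42.
|E| < 1: demand is inelastic over this range.

-0.42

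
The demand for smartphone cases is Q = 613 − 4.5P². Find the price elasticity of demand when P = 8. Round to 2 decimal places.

-1.77

At P = 8, Q = 325.
dQ/dP = −2·4.5·P = −72.
Point elasticity E = (dQ/dP)·(P/Q) = -72 × 8/325 ≈ -1.77.
|E| > 1, so demand is elastic at this price.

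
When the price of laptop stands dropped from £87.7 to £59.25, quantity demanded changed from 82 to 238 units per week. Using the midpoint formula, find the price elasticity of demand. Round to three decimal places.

-2.518

%ΔQ = (238 − 82)/[(82 + 238)/2] = 156/160 ≈ 0.9750.
%Δp = (59.25 − 87.7)/[(87.7 + 59.25)/2] = -28.45/73.475 ≈ -0.3872.
Arc elasticity E = %ΔQ/%Δp ≈ 0.9750/-0.3872 ≈ -2.518.
|E| > 1: demand is elastic over this range.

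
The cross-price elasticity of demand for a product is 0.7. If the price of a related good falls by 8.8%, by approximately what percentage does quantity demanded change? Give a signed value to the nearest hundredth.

%ΔQ ≈ E × %ΔP_y = (0.7) × (-8.8%) = -6.16%.

-6.16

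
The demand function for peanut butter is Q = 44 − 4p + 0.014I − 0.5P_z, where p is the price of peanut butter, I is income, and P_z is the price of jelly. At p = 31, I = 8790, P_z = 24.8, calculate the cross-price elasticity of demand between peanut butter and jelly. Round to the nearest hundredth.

-0.40

Substituting, Q = 44 − 4(31) + 0.014(8790) − 0.5(24.8) = 44 − 124 + 123.06 − 12.4 = 30.66.
∂Q/∂P_z = −0.5, so E_xy = -0.5·(24.8/30.66) ≈ -0.40.
E_xy < 0: the goods are complements.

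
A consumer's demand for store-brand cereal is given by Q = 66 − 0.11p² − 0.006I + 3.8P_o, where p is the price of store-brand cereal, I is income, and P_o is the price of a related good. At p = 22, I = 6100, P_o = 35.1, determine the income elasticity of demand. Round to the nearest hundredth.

-0.33

Substituting, Q = 66 − 0.11(22)² − 0.006(6100) + 3.8(35.1) = 66 − 53.24 − 36.6 + 133.38 = 109.54.
∂Q/∂I = −0.006, so E_I = -0.006·(6100/109.54) ≈ -0.33.
E_I < 0: inferior good.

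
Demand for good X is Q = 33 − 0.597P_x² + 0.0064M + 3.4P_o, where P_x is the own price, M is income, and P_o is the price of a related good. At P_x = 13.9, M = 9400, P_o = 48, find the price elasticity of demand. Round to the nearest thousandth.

Evaluating quantity at (P_x, M, P_o) gives Q = 33 − 0.597(13.9)² + 0.0064(9400) + 3.4(48) = 33 − 115.3464 + 60.16 + 163.2 = 141.0136.
∂Q/∂P_x = −2·0.597·P_x = -16.5966, so E_p = -16.5966·(13.9/141.0136) ≈ -1.636.
|E_p| > 1: demand is elastic.

-1.636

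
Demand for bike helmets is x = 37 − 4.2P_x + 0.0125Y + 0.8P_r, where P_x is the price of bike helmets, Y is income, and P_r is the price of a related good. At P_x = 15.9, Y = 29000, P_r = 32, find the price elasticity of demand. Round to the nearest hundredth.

At the given point, x = 37 − 4.2(15.9) + 0.0125(29000) + 0.8(32) = 37 − 66.78 + 362.5 + 25.6 = 358.32.
∂x/∂P_x = −4.2, so E_p = (−4.2)·(15.9/358.32) ≈ -0.19.
|E_p| < 1: demand is inelastic.

-0.19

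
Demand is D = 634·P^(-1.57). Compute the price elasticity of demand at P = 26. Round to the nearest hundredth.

For a Cobb–Douglas (constant-elasticity) form D = A·P^α·…, the elasticity with respect to P equals the exponent α at every point.
Here the exponent on P is -1.57, so the price elasticity of demand is -1.57.

-1.57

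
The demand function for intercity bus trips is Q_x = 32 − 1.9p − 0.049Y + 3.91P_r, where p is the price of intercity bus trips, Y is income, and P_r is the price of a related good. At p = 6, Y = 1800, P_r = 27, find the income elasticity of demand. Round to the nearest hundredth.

Substituting, Q_x = 32 − 1.9(6) − 0.049(1800) + 3.91(27) = 32 − 11.4 − 88.2 + 105.57 = 37.97.
∂Q_x/∂Y = −0.049, so E_I = -0.049·(1800/37.97) ≈ -2.32.
E_I < 0: inferior good.

-2.32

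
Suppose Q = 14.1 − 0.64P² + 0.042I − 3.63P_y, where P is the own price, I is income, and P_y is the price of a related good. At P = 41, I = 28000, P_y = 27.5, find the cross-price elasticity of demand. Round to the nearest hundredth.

-6.92

Substituting, Q = 14.1 − 0.64(41)² + 0.042(28000) − 3.63(27.5) = 14.1 − 1075.84 + 1176 − 99.825 = 14.435.
∂Q/∂P_y = −3.63, so E_xy = -3.63·(27.5/14.435) ≈ -6.92.
E_xy < 0: the goods are complements.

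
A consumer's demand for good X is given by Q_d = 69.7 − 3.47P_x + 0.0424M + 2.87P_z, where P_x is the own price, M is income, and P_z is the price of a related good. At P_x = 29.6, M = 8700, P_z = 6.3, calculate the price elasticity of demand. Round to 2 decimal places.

-0.29

Substituting, Q_d = 69.7 − 3.47(29.6) + 0.0424(8700) + 2.87(6.3) = 69.7 − 102.712 + 368.88 + 18.081 = 353.949.
∂Q_d/∂P_x = −3.47, so E_p = (−3.47)·(29.6/353.949) ≈ -0.29.
|E_p| < 1: demand is inelastic.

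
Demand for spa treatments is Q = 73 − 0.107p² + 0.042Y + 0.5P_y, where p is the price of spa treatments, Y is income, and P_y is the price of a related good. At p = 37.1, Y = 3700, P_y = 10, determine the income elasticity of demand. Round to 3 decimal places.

1.804

At the given point, Q = 73 − 0.107(37.1)² + 0.042(3700) + 0.5(10) = 73 − 147.2759 + 155.4 + 5 = 86.1241.
∂Q/∂Y = +0.042, so E_I = 0.042·(3700/86.1241) ≈ 1.804.
E_I > 1: normal good (luxury).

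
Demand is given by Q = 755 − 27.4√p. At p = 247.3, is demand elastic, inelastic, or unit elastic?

At p = 247.3, Q = 324.1138.
dQ/dp = −27.4/(2√p) = −27.4/(2·15.7258).
Point elasticity E = (dQ/dp)·(p/Q) = -0.8712 × 247.3/324.1138 ≈ -0.665.
|E| ≈ 0.665 < 1, so demand is inelastic.

inelastic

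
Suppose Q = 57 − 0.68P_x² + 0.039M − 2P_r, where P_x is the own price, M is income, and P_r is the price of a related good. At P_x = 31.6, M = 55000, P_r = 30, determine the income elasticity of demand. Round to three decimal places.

First evaluate Q: 57 − 0.68(31.6)² + 0.039(55000) − 2(30) = 57 − 679.0208 + 2145 − 60 = 1462.9792.
∂Q/∂M = +0.039, so E_I = 0.039·(55000/1462.9792) ≈ 1.466.
E_I > 1: normal good (luxury).

1.466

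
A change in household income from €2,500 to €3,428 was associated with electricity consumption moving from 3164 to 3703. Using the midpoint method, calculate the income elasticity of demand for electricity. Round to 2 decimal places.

0.50

%ΔQ = (3703 − 3164)/[(3164+3703)/2] = 539/3433.5 ≈ 0.1570.
%ΔM = (3,428 − 2,500)/[(2,500+3,428)/2] = 928/2964 ≈ 0.3131.
E_I = %ΔQ/%ΔM ≈ 0.50.
E_I ∈ (0,1): normal good (necessity).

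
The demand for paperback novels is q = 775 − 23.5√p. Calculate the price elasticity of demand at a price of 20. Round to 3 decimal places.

At p = 20, q = 669.9048.
dq/dp = −23.5/(2√p) = −23.5/(2·4.4721).
Point elasticity E = (dq/dp)·(p/q) = -2.6274 × 20/669.9048 ≈ -0.078.
|E| < 1, so demand is inelastic at this price.

-0.078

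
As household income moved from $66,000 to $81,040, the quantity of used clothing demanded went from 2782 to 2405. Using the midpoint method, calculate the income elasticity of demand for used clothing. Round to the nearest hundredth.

%ΔQ = (2405 − 2782)/[(2782+2405)/2] = -377/2593.5 ≈ -0.1454.
%ΔI = (81,040 − 66,000)/[(66,000+81,040)/2] = 15040/73520 ≈ 0.2046.
E_I = %ΔQ/%ΔI ≈ -0.71.
E_I < 0: inferior good.

-0.71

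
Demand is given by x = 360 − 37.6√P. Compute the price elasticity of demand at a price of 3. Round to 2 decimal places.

At P = 3, x = 294.8749.
dx/dP = −37.6/(2√P) = −37.6/(2·1.7321).
Point elasticity E = (dx/dP)·(P/x) = -10.8542 × 3/294.8749 ≈ -0.11.
|E| < 1, so demand is inelastic at this price.

-0.11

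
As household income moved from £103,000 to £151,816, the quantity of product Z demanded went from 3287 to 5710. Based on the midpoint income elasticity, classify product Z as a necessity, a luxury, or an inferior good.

luxury

%ΔQ = (5710 − 3287)/[(3287+5710)/2] = 2423/4498.5 ≈ 0.5386.
%ΔI = (151,816 − 103,000)/[(103,000+151,816)/2] = 48816/127408 ≈ 0.3831.
E_I = %ΔQ/%ΔI ≈ 1.406.
E_I > 1: normal good (luxury).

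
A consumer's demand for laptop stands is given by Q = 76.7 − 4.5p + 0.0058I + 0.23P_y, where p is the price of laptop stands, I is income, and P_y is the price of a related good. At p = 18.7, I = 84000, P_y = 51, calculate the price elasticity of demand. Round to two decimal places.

Evaluating quantity at (p, I, P_y) gives Q = 76.7 − 4.5(18.7) + 0.0058(84000) + 0.23(51) = 76.7 − 84.15 + 487.2 + 11.73 = 491.48.
∂Q/∂p = −4.5, so E_p = (−4.5)·(18.7/491.48) ≈ -0.17.
|E_p| < 1: demand is inelastic.

-0.17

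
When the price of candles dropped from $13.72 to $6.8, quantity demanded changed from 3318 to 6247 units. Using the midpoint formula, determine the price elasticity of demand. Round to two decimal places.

-0.91

%ΔQ = (6247 − 3318)/[(3318 + 6247)/2] = 2929/4782.5 ≈ 0.6124.
%ΔP = (6.8 − 13.72)/[(13.72 + 6.8)/2] = -6.92/10.26 ≈ -0.6745.
Arc elasticity E = %ΔQ/%ΔP ≈ 0.6124/-0.6745 ≈ -0.91.
|E| < 1: demand is inelastic over this range.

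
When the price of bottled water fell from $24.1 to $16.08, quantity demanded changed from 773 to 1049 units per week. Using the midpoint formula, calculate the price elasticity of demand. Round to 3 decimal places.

-0.759

%Δq = (1049 − 773)/[(773 + 1049)/2] = 276/911 ≈ 0.3030.
%Δp = (16.08 − 24.1)/[(24.1 + 16.08)/2] = -8.02/20.09 ≈ -0.3992.
Arc elasticity E = %Δq/%Δp ≈ 0.3030/-0.3992 ≈ -0.759.
|E| < 1: demand is inelastic over this range.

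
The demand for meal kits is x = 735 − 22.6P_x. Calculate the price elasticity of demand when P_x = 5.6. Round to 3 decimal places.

At P_x = 5.6, x = 608.44.
dx/dP_x = −22.6.
Point elasticity E = (dx/dP_x)·(P_x/x) = -22.6 × 5.6/608.44 ≈ -0.208.
|E| < 1, so demand is inelastic at this price.

-0.208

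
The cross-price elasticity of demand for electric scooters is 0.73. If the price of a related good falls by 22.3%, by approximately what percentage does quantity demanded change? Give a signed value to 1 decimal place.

%ΔQ ≈ E × %ΔP_y = (0.73) × (-22.3%) ≈ -16.3%.

-16.3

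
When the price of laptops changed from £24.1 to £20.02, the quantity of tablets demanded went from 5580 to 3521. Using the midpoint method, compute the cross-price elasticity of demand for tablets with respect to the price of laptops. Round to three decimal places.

%ΔQ_x = (3521 − 5580)/[(5580+3521)/2] = -2059/4550.5 ≈ -0.4525.
%ΔP_y = (20.02 − 24.1)/[(24.1+20.02)/2] ≈ -0.1850.
E_xy = -0.4525/-0.1850 ≈ 2.446.
E_xy > 0, so tablets and laptops are substitutes.

2.446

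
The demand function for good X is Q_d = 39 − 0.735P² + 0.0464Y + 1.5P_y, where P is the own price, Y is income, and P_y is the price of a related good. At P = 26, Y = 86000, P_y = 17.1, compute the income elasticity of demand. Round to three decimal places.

1.121

First evaluate Q_d: 39 − 0.735(26)² + 0.0464(86000) + 1.5(17.1) = 39 − 496.86 + 3990.4 + 25.65 = 3558.19.
∂Q_d/∂Y = +0.0464, so E_I = 0.0464·(86000/3558.19) ≈ 1.121.
E_I > 1: normal good (luxury).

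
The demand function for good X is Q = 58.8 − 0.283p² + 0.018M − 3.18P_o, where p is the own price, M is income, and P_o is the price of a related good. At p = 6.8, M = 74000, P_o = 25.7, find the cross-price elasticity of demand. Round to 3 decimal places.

-0.063

Substituting, Q = 58.8 − 0.283(6.8)² + 0.018(74000) − 3.18(25.7) = 58.8 − 13.0859 + 1332 − 81.726 = 1295.9881.
∂Q/∂P_o = −3.18, so E_xy = -3.18·(25.7/1295.9881) ≈ -0.063.
E_xy < 0: the goods are complements.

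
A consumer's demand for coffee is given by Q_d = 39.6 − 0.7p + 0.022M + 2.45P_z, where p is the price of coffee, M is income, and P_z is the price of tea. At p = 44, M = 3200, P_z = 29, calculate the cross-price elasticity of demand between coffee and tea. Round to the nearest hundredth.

0.47

Substituting, Q_d = 39.6 − 0.7(44) + 0.022(3200) + 2.45(29) = 39.6 − 30.8 + 70.4 + 71.05 = 150.25.
∂Q_d/∂P_z = +2.45, so E_xy = 2.45·(29/150.25) ≈ 0.47.
E_xy > 0: the goods are substitutes.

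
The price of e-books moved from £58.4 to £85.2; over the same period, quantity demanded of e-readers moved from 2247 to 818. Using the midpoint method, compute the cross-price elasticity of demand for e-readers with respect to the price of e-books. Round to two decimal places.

%ΔQ_x = (818 − 2247)/[(2247+818)/2] = -1429/1532.5 ≈ -0.9325.
%ΔP_y = (85.2 − 58.4)/[(58.4+85.2)/2] ≈ 0.3733.
E_xy = -0.9325/0.3733 ≈ -2.50.
E_xy < 0, so e-readers and e-books are complements.

-2.50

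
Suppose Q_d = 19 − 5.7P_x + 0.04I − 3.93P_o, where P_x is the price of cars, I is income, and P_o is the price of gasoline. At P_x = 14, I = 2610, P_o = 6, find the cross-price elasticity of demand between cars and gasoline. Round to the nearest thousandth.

First evaluate Q_d: 19 − 5.7(14) + 0.04(2610) − 3.93(6) = 19 − 79.8 + 104.4 − 23.58 = 20.02.
∂Q_d/∂P_o = −3.93, so E_xy = -3.93·(6/20.02) ≈ -1.178.
E_xy < 0: the goods are complements.

-1.178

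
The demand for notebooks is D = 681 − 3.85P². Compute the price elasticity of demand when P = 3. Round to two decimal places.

-0.11

At P = 3, D = 646.35.
dD/dP = −2·3.85·P = −23.1.
Point elasticity E = (dD/dP)·(P/D) = -23.1 × 3/646.35 ≈ -0.11.
|E| < 1, so demand is inelastic at this price.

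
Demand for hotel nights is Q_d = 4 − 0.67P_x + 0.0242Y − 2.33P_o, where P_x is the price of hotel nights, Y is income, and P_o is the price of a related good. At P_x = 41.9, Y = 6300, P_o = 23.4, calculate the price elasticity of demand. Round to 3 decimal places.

First evaluate Q_d: 4 − 0.67(41.9) + 0.0242(6300) − 2.33(23.4) = 4 − 28.073 + 152.46 − 54.522 = 73.865.
∂Q_d/∂P_x = −0.67, so E_p = (−0.67)·(41.9/73.865) ≈ -0.380.
|E_p| < 1: demand is inelastic.

-0.380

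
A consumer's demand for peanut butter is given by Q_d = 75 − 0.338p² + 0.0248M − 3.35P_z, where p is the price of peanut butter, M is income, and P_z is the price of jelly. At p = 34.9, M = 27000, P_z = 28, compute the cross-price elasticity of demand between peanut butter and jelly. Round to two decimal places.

-0.39

First evaluate Q_d: 75 − 0.338(34.9)² + 0.0248(27000) − 3.35(28) = 75 − 411.6874 + 669.6 − 93.8 = 239.1126.
∂Q_d/∂P_z = −3.35, so E_xy = -3.35·(28/239.1126) ≈ -0.39.
E_xy < 0: the goods are complements.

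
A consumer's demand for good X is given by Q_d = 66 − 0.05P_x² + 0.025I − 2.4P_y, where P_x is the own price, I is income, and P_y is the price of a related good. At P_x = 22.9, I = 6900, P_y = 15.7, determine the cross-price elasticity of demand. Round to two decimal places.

At the given point, Q_d = 66 − 0.05(22.9)² + 0.025(6900) − 2.4(15.7) = 66 − 26.2205 + 172.5 − 37.68 = 174.5995.
∂Q_d/∂P_y = −2.4, so E_xy = -2.4·(15.7/174.5995) ≈ -0.22.
E_xy < 0: the goods are complements.

-0.22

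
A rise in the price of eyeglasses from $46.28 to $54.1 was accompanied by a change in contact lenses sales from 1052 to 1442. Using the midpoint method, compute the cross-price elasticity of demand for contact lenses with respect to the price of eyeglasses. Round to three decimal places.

%ΔQ_x = (1442 − 1052)/[(1052+1442)/2] = 390/1247 ≈ 0.3128.
%ΔP_y = (54.1 − 46.28)/[(46.28+54.1)/2] ≈ 0.1558.
E_xy = 0.3128/0.1558 ≈ 2.007.
E_xy > 0, so contact lenses and eyeglasses are substitutes.

2.007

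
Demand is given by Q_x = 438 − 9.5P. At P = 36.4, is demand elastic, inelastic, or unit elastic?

At P = 36.4, Q_x = 92.2.
dQ_x/dP = −9.5.
Point elasticity E = (dQ_x/dP)·(P/Q_x) = -9.5 × 36.4/92.2 ≈ -3.751.
|E| ≈ 3.751 > 1, so demand is elastic.

elastic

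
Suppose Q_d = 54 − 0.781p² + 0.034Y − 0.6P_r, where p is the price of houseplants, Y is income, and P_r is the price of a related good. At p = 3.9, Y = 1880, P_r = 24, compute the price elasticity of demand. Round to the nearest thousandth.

Q_d = 54 − 0.781(3.9)² + 0.034(1880) − 0.6(24) = 54 − 11.879 + 63.92 − 14.4 = 91.641.
∂Q_d/∂p = −2·0.781·p = -6.0918, so E_p = -6.0918·(3.9/91.641) ≈ -0.259.
|E_p| < 1: demand is inelastic.

-0.259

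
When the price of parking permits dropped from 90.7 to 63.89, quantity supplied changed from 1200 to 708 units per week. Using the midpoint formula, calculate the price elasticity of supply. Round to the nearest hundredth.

%Δq = (708 − 1200)/[(1200 + 708)/2] = -492/954 ≈ -0.5157.
%ΔP = (63.89 − 90.7)/[(90.7 + 63.89)/2] = -26.81/77.295 ≈ -0.3469.
Arc elasticity E = %Δq/%ΔP ≈ -0.5157/-0.3469 ≈ 1.49.
|E| > 1: supply is elastic over this range.

1.49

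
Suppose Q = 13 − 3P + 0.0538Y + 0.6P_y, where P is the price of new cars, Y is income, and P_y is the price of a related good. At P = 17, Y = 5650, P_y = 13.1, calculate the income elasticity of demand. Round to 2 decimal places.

Substituting, Q = 13 − 3(17) + 0.0538(5650) + 0.6(13.1) = 13 − 51 + 303.97 + 7.86 = 273.83.
∂Q/∂Y = +0.0538, so E_I = 0.0538·(5650/273.83) ≈ 1.11.
E_I > 1: normal good (luxury).

1.11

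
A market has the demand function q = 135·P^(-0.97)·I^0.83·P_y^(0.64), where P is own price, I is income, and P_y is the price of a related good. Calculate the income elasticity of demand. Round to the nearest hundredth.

0.83

For a Cobb–Douglas (constant-elasticity) form q = A·I^α·…, the elasticity with respect to I equals the exponent α at every point.
Here the exponent on I is 0.83, so the income elasticity of demand is 0.83.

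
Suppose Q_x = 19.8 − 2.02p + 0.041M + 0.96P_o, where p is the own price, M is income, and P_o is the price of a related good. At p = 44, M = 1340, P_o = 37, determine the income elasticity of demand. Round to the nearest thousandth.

Q_x = 19.8 − 2.02(44) + 0.041(1340) + 0.96(37) = 19.8 − 88.88 + 54.94 + 35.52 = 21.38.
∂Q_x/∂M = +0.041, so E_I = 0.041·(1340/21.38) ≈ 2.570.
E_I > 1: normal good (luxury).

2.570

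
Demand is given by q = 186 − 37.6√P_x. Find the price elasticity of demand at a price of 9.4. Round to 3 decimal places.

At P_x = 9.4, q = 70.7206.
dq/dP_x = −37.6/(2√P_x) = −37.6/(2·3.0659).
Point elasticity E = (dq/dP_x)·(P_x/q) = -6.1319 × 9.4/70.7206 ≈ -0.815.
|E| < 1, so demand is inelastic at this price.

-0.815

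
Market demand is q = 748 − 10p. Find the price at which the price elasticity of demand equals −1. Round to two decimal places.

37.40

For linear demand q = a − bp, E = −bp/(a − bp). |E| = 1 ⇒ bp = a − bp ⇒ p = a/(2b).
p = 748/(2·10) = 37.40.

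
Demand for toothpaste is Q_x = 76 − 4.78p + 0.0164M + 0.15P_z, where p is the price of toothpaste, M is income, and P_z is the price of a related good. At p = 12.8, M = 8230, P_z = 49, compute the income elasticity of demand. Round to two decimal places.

0.86

First evaluate Q_x: 76 − 4.78(12.8) + 0.0164(8230) + 0.15(49) = 76 − 61.184 + 134.972 + 7.35 = 157.138.
∂Q_x/∂M = +0.0164, so E_I = 0.0164·(8230/157.138) ≈ 0.86.
E_I ∈ (0,1): normal good (necessity).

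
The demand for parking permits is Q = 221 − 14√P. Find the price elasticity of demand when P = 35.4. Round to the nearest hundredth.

-0.30

At P = 35.4, Q = 137.7029.
dQ/dP = −14/(2√P) = −14/(2·5.9498).
Point elasticity E = (dQ/dP)·(P/Q) = -1.1765 × 35.4/137.7029 ≈ -0.30.
|E| < 1, so demand is inelastic at this price.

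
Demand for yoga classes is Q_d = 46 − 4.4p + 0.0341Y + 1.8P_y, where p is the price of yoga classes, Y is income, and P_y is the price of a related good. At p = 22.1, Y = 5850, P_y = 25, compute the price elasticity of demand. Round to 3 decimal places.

Evaluating quantity at (p, Y, P_y) gives Q_d = 46 − 4.4(22.1) + 0.0341(5850) + 1.8(25) = 46 − 97.24 + 199.485 + 45 = 193.245.
∂Q_d/∂p = −4.4, so E_p = (−4.4)·(22.1/193.245) ≈ -0.503.
|E_p| < 1: demand is inelastic.

-0.503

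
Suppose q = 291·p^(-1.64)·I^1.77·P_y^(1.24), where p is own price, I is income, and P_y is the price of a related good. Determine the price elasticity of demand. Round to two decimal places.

-1.64

For a Cobb–Douglas (constant-elasticity) form q = A·p^α·…, the elasticity with respect to p equals the exponent α at every point.
Here the exponent on p is -1.64, so the price elasticity of demand is -1.64.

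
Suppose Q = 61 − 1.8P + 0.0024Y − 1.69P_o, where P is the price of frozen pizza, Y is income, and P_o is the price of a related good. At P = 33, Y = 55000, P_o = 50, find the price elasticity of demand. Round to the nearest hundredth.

Q = 61 − 1.8(33) + 0.0024(55000) − 1.69(50) = 61 − 59.4 + 132 − 84.5 = 49.1.
∂Q/∂P = −1.8, so E_p = (−1.8)·(33/49.1) ≈ -1.21.
|E_p| > 1: demand is elastic.

-1.21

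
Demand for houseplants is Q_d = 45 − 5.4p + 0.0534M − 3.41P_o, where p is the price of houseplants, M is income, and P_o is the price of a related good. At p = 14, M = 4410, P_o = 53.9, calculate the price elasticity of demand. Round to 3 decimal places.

Evaluating quantity at (p, M, P_o) gives Q_d = 45 − 5.4(14) + 0.0534(4410) − 3.41(53.9) = 45 − 75.6 + 235.494 − 183.799 = 21.095.
∂Q_d/∂p = −5.4, so E_p = (−5.4)·(14/21.095) ≈ -3.584.
|E_p| > 1: demand is elastic.

-3.584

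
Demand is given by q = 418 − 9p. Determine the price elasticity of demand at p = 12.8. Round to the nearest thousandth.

-0.380

At p = 12.8, q = 302.8.
dq/dp = −9.
Point elasticity E = (dq/dp)·(p/q) = -9 × 12.8/302.8 ≈ -0.380.
|E| < 1, so demand is inelastic at this price.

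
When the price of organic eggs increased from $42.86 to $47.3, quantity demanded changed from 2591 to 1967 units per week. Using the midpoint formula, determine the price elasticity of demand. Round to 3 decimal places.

%ΔQ = (1967 − 2591)/[(2591 + 1967)/2] = -624/2279 ≈ -0.2738.
%ΔP = (47.3 − 42.86)/[(42.86 + 47.3)/2] = 4.44/45.08 ≈ 0.0985.
Arc elasticity E = %ΔQ/%ΔP ≈ -0.2738/0.0985 ≈ -2.780.
|E| > 1: demand is elastic over this range.

-2.780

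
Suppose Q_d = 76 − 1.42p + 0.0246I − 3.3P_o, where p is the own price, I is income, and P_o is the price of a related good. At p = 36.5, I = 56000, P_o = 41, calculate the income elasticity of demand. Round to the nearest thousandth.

Substituting, Q_d = 76 − 1.42(36.5) + 0.0246(56000) − 3.3(41) = 76 − 51.83 + 1377.6 − 135.3 = 1266.47.
∂Q_d/∂I = +0.0246, so E_I = 0.0246·(56000/1266.47) ≈ 1.088.
E_I > 1: normal good (luxury).

1.088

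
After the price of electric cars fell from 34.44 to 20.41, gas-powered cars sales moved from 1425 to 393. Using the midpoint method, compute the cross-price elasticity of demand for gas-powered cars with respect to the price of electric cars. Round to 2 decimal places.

%ΔQ_x = (393 − 1425)/[(1425+393)/2] = -1032/909 ≈ -1.1353.
%ΔP_y = (20.41 − 34.44)/[(34.44+20.41)/2] ≈ -0.5116.
E_xy = -1.1353/-0.5116 ≈ 2.22.
E_xy > 0, so gas-powered cars and electric cars are substitutes.

2.22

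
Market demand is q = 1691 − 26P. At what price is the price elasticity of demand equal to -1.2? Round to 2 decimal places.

35.48

Set −bP/(a − bP) = −1.2 ⇒ bP = 1.2(a − bP) ⇒ bP(1+1.2) = 1.2·a.
P = 1.2·1691/(26·2.2) ≈ 35.48.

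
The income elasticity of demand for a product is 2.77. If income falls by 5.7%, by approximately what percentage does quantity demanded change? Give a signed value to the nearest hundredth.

-15.79

%ΔQ ≈ E × %ΔI = (2.77) × (-5.7%) ≈ -15.79%.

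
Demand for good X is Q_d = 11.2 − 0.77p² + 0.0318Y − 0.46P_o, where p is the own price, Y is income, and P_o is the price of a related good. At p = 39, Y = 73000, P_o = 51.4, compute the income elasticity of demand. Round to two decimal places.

2.04

Q_d = 11.2 − 0.77(39)² + 0.0318(73000) − 0.46(51.4) = 11.2 − 1171.17 + 2321.4 − 23.644 = 1137.786.
∂Q_d/∂Y = +0.0318, so E_I = 0.0318·(73000/1137.786) ≈ 2.04.
E_I > 1: normal good (luxury).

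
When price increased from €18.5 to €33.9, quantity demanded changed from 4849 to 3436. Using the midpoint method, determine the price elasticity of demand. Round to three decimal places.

-0.580

%Δq = (3436 − 4849)/[(4849 + 3436)/2] = -1413/4142.5 ≈ -0.3411.
%ΔP = (33.9 − 18.5)/[(18.5 + 33.9)/2] = 15.4/26.2 ≈ 0.5878.
Arc elasticity E = %Δq/%ΔP ≈ -0.3411/0.5878 ≈ -0.580.
|E| < 1: demand is inelastic over this range.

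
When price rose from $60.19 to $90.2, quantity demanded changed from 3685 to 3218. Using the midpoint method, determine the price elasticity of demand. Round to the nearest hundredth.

-0.34

%Δq = (3218 − 3685)/[(3685 + 3218)/2] = -467/3451.5 ≈ -0.1353.
%Δp = (90.2 − 60.19)/[(60.19 + 90.2)/2] = 30.01/75.195 ≈ 0.3991.
Arc elasticity E = %Δq/%Δp ≈ -0.1353/0.3991 ≈ -0.34.
|E| < 1: demand is inelastic over this range.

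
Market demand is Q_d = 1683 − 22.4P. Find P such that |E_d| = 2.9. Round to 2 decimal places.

Set −bP/(a − bP) = −2.9 ⇒ bP = 2.9(a − bP) ⇒ bP(1+2.9) = 2.9·a.
P = 2.9·1683/(22.4·3.9) ≈ 55.87.

55.87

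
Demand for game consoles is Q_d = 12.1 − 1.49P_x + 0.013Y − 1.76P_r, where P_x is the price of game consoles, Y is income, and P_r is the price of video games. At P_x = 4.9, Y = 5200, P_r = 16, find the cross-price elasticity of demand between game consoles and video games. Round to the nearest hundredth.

Substituting, Q_d = 12.1 − 1.49(4.9) + 0.013(5200) − 1.76(16) = 12.1 − 7.301 + 67.6 − 28.16 = 44.239.
∂Q_d/∂P_r = −1.76, so E_xy = -1.76·(16/44.239) ≈ -0.64.
E_xy < 0: the goods are complements.

-0.64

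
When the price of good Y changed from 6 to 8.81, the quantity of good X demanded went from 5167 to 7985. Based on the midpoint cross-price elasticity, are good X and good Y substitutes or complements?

substitutes

%ΔQ_x = (7985 − 5167)/[(5167+7985)/2] = 2818/6576 ≈ 0.4285.
%ΔP_y = (8.81 − 6)/[(6+8.81)/2] ≈ 0.3795.
E_xy = 0.4285/0.3795 ≈ 1.129.
E_xy > 0, so the goods are substitutes.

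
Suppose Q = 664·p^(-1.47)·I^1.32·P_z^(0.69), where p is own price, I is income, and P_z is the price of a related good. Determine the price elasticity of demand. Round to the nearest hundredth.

-1.47

For a Cobb–Douglas (constant-elasticity) form Q = A·p^α·…, the elasticity with respect to p equals the exponent α at every point.
Here the exponent on p is -1.47, so the price elasticity of demand is -1.47.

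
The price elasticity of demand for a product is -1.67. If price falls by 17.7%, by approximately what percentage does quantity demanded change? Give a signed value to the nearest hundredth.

%ΔQ ≈ E × %ΔP = (-1.67) × (-17.7%) ≈ 29.56%.

29.56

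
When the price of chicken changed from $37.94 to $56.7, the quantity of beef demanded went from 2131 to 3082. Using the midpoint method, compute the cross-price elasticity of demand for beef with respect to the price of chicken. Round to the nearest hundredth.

0.92

%ΔQ_x = (3082 − 2131)/[(2131+3082)/2] = 951/2606.5 ≈ 0.3649.
%ΔP_y = (56.7 − 37.94)/[(37.94+56.7)/2] ≈ 0.3964.
E_xy = 0.3649/0.3964 ≈ 0.92.
E_xy > 0, so beef and chicken are substitutes.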